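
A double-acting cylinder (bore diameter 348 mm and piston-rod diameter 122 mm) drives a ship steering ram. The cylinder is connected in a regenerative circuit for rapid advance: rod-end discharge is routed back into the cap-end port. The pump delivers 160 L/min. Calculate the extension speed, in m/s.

v ≈ 0.228 m/s

In regeneration the rod-end outflow joins the pump flow into the cap end, so the net volume the pump must supply per unit advance equals the rod cross-section area.
Rod cross-section A_rod = π/4 × (122 mm)² = 11690 mm^2
v = Q_pump / A_rod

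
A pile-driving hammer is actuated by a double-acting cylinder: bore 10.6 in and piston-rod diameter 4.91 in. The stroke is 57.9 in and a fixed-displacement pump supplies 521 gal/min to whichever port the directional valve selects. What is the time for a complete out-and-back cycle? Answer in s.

Cap-side area A_cap = π/4 × (10.6 in)² = 88.25 in^2
Rod-side annular area A_ann = π/4 × (10.6² − 4.91²) = 69.31 in^2
t_ext = A_cap·L/Q = 2.547 s
t_ret = A_ann·L/Q = 2.001 s
t_cycle = t_ext + t_ret

t ≈ 4.55 s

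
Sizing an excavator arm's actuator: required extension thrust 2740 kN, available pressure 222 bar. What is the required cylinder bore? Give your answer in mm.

Extension force acts on the full piston face: F = P × (π/4)D².
D = √(4F / (πP)) = √(4 × 2740 kN / (π × 222 bar))

D ≈ 396 mm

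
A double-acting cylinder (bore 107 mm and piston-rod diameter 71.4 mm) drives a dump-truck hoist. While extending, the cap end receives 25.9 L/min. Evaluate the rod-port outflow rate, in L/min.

Q_out ≈ 14.4 L/min

Cap-side area A_cap = π/4 × (107 mm)² = 8992 mm^2
Rod-side annular area A_ann = π/4 × (107² − 71.4²) = 4988 mm^2
Piston speed v = Q_in/A_cap; rod-end outflow Q_out = v × A_ann = Q_in × A_ann/A_cap.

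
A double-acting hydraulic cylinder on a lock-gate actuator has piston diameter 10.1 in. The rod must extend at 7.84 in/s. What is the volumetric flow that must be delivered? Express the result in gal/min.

Q ≈ 163 gal/min

Cap-side area A_cap = π/4 × (10.1 in)² = 80.12 in^2
Q = A × v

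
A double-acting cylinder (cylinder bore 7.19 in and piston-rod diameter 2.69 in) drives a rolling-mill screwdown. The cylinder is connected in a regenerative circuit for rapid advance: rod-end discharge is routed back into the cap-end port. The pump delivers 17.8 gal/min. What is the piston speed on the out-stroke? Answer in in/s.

In regeneration the rod-end outflow joins the pump flow into the cap end, so the net volume the pump must supply per unit advance equals the rod cross-section area.
Rod cross-section A_rod = π/4 × (2.69 in)² = 5.683 in^2
v = Q_pump / A_rod

v ≈ 12.1 in/s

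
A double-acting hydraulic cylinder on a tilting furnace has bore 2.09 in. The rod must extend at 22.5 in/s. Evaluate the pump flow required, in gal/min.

Q ≈ 20.0 gal/min

Cap-side area A_cap = π/4 × (2.09 in)² = 3.431 in^2
Q = A × v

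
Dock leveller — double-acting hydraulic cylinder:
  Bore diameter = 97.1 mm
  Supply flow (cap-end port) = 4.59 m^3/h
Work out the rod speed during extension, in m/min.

v ≈ 10.3 m/min

Cap-side area A_cap = π/4 × (97.1 mm)² = 7405 mm^2
v = Q / A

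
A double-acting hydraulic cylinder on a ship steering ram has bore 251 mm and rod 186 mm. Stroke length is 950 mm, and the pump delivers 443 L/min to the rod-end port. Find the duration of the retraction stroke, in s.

Rod-side annular area A_ann = π/4 × (251² − 186²) = 22310 mm^2
Swept volume V = A × L; t = V / Q = A·L / Q

t ≈ 2.87 s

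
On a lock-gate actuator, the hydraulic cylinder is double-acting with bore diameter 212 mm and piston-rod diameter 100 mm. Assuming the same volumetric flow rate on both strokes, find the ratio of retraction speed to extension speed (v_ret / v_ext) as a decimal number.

v_ret/v_ext ≈ 1.29

Cap-side area A_cap = π/4 × (212 mm)² = 35300 mm^2
Rod-side annular area A_ann = π/4 × (212² − 100²) = 27440 mm^2
For equal Q, v ∝ 1/A, so v_ret/v_ext = A_cap/A_ann.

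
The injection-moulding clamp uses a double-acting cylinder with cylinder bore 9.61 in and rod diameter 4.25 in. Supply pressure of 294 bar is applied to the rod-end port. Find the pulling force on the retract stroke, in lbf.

F ≈ 2.49e5 lbf

Rod-side annular area A_ann = π/4 × (9.61² − 4.25²) = 58.35 in^2
On retraction the pressure acts on the annular area (bore minus rod).
F = P × A_ann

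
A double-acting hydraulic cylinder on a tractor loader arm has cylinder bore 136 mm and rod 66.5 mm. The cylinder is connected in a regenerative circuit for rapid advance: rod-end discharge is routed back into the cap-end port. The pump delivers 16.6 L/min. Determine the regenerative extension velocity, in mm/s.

In regeneration the rod-end outflow joins the pump flow into the cap end, so the net volume the pump must supply per unit advance equals the rod cross-section area.
Rod cross-section A_rod = π/4 × (66.5 mm)² = 3473 mm^2
v = Q_pump / A_rod

v ≈ 79.7 mm/s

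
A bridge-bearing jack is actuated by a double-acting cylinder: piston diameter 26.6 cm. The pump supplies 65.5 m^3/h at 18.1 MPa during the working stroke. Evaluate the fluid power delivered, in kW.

Hydraulic power = P × Q

W ≈ 329 kW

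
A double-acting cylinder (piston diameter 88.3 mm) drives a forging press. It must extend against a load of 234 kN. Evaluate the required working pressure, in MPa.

P ≈ 38.2 MPa

Cap-side area A_cap = π/4 × (88.3 mm)² = 6124 mm^2
P = F / A = 234 kN / A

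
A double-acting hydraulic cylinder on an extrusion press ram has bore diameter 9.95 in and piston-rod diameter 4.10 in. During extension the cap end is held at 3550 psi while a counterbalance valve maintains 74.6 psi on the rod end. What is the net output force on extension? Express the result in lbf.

Cap-side area A_cap = π/4 × (9.95 in)² = 77.76 in^2
Rod-side annular area A_ann = π/4 × (9.95² − 4.10²) = 64.55 in^2
Net thrust = P_cap·A_cap − P_rod·A_ann = 2.760e5 lbf − 4816 lbf

F ≈ 2.71e5 lbf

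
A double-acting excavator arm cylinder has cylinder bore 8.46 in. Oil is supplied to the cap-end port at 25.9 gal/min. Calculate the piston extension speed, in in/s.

v ≈ 1.77 in/s

Cap-side area A_cap = π/4 × (8.46 in)² = 56.21 in^2
v = Q / A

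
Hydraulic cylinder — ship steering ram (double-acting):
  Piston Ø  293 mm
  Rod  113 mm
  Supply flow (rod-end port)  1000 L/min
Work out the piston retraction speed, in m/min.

v ≈ 17.4 m/min

Rod-side annular area A_ann = π/4 × (293² − 113²) = 57400 mm^2
Flow into the rod-end port fills the annular volume.
v = Q / A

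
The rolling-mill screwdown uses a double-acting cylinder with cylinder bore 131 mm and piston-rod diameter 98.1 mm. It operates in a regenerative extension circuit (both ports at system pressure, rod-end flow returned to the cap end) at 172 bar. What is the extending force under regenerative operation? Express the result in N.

F ≈ 1.30e5 N

With equal pressure on both faces, forces on the annular region cancel; the net push is pressure × rod cross-section.
Rod cross-section A_rod = π/4 × (98.1 mm)² = 7558 mm^2
F = P × A_rod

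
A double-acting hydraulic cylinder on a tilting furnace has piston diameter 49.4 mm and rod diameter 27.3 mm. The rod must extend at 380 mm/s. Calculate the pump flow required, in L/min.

Cap-side area A_cap = π/4 × (49.4 mm)² = 1917 mm^2
Q = A × v

Q ≈ 43.7 L/min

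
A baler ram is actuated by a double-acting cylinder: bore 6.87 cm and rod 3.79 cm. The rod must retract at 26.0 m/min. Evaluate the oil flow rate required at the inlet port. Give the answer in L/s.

Q ≈ 1.12 L/s

Rod-side annular area A_ann = π/4 × (6.87² − 3.79²) = 25.79 cm^2
Q = A × v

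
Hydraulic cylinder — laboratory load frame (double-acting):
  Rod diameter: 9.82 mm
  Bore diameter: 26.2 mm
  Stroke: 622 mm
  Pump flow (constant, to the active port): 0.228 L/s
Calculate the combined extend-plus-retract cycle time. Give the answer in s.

Cap-side area A_cap = π/4 × (26.2 mm)² = 539.1 mm^2
Rod-side annular area A_ann = π/4 × (26.2² − 9.82²) = 463.4 mm^2
t_ext = A_cap·L/Q = 1.471 s
t_ret = A_ann·L/Q = 1.264 s
t_cycle = t_ext + t_ret

t ≈ 2.73 s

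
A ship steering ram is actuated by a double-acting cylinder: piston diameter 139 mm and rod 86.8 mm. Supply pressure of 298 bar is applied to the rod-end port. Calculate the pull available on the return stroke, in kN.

Rod-side annular area A_ann = π/4 × (139² − 86.8²) = 9257 mm^2
On retraction the pressure acts on the annular area (bore minus rod).
F = P × A_ann

F ≈ 276 kN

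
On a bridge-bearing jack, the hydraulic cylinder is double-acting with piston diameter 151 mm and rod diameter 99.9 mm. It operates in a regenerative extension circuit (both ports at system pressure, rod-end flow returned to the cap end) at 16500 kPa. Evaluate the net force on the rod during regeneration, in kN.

F ≈ 129 kN

With equal pressure on both faces, forces on the annular region cancel; the net push is pressure × rod cross-section.
Rod cross-section A_rod = π/4 × (99.9 mm)² = 7838 mm^2
F = P × A_rod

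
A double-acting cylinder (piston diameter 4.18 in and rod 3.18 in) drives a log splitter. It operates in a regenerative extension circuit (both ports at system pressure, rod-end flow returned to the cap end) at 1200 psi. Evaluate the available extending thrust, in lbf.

F ≈ 9530 lbf

With equal pressure on both faces, forces on the annular region cancel; the net push is pressure × rod cross-section.
Rod cross-section A_rod = π/4 × (3.18 in)² = 7.942 in^2
F = P × A_rod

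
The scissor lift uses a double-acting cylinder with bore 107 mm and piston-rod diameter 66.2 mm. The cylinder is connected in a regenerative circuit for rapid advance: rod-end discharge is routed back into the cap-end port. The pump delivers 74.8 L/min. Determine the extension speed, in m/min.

In regeneration the rod-end outflow joins the pump flow into the cap end, so the net volume the pump must supply per unit advance equals the rod cross-section area.
Rod cross-section A_rod = π/4 × (66.2 mm)² = 3442 mm^2
v = Q_pump / A_rod

v ≈ 21.7 m/min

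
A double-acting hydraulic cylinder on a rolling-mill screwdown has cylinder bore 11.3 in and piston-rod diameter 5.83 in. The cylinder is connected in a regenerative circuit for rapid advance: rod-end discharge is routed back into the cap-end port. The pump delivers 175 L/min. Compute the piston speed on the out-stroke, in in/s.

In regeneration the rod-end outflow joins the pump flow into the cap end, so the net volume the pump must supply per unit advance equals the rod cross-section area.
Rod cross-section A_rod = π/4 × (5.83 in)² = 26.69 in^2
v = Q_pump / A_rod

v ≈ 6.67 in/s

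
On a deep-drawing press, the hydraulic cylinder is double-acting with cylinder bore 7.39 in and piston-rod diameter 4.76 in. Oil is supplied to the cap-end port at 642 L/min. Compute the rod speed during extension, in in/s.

v ≈ 15.2 in/s

Cap-side area A_cap = π/4 × (7.39 in)² = 42.89 in^2
v = Q / A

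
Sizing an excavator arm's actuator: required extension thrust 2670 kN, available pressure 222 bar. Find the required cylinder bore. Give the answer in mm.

Extension force acts on the full piston face: F = P × (π/4)D².
D = √(4F / (πP)) = √(4 × 2670 kN / (π × 222 bar))

D ≈ 391 mm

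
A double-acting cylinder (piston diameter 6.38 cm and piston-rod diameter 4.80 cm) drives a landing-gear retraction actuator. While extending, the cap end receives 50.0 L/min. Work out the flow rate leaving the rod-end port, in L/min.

Q_out ≈ 21.7 L/min

Cap-side area A_cap = π/4 × (6.38 cm)² = 31.97 cm^2
Rod-side annular area A_ann = π/4 × (6.38² − 4.80²) = 13.87 cm^2
Piston speed v = Q_in/A_cap; rod-end outflow Q_out = v × A_ann = Q_in × A_ann/A_cap.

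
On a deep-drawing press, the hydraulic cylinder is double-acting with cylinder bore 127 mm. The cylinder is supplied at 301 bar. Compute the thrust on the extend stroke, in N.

Cap-side area A_cap = π/4 × (127 mm)² = 12670 mm^2
F = P × A_cap = 301 bar × A_cap

F ≈ 3.81e5 N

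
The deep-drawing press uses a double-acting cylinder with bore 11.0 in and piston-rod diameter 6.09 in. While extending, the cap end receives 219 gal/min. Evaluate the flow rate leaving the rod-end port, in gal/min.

Q_out ≈ 152 gal/min

Cap-side area A_cap = π/4 × (11.0 in)² = 95.03 in^2
Rod-side annular area A_ann = π/4 × (11.0² − 6.09²) = 65.90 in^2
Piston speed v = Q_in/A_cap; rod-end outflow Q_out = v × A_ann = Q_in × A_ann/A_cap.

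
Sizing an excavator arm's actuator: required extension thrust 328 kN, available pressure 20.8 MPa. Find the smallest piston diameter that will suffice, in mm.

D ≈ 142 mm

Extension force acts on the full piston face: F = P × (π/4)D².
D = √(4F / (πP)) = √(4 × 328 kN / (π × 20.8 MPa))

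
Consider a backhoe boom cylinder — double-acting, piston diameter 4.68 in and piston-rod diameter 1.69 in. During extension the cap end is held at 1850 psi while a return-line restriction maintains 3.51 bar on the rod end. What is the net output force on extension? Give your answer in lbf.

Cap-side area A_cap = π/4 × (4.68 in)² = 17.20 in^2
Rod-side annular area A_ann = π/4 × (4.68² − 1.69²) = 14.96 in^2
Net thrust = P_cap·A_cap − P_rod·A_ann = 31820 lbf − 761.5 lbf

F ≈ 31100 lbf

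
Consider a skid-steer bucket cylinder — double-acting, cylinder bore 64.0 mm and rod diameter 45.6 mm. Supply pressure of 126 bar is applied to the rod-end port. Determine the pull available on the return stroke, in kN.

Rod-side annular area A_ann = π/4 × (64.0² − 45.6²) = 1584 mm^2
On retraction the pressure acts on the annular area (bore minus rod).
F = P × A_ann

F ≈ 20.0 kN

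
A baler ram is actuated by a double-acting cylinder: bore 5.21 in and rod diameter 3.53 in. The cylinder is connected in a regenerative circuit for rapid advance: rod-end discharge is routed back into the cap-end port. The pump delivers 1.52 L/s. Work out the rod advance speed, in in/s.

v ≈ 9.48 in/s

In regeneration the rod-end outflow joins the pump flow into the cap end, so the net volume the pump must supply per unit advance equals the rod cross-section area.
Rod cross-section A_rod = π/4 × (3.53 in)² = 9.787 in^2
v = Q_pump / A_rod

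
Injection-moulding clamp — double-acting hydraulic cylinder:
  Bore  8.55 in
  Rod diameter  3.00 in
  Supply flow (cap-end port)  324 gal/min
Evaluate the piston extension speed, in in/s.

Cap-side area A_cap = π/4 × (8.55 in)² = 57.41 in^2
v = Q / A

v ≈ 21.7 in/s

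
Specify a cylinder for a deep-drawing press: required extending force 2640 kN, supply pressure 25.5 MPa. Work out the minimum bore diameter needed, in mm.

D ≈ 363 mm

Extension force acts on the full piston face: F = P × (π/4)D².
D = √(4F / (πP)) = √(4 × 2640 kN / (π × 25.5 MPa))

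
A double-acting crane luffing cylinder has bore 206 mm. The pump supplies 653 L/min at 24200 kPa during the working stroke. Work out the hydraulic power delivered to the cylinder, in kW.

Hydraulic power = P × Q

W ≈ 263 kW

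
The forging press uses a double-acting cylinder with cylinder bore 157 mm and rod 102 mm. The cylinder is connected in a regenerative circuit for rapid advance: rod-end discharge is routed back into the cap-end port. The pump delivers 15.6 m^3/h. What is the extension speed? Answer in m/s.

In regeneration the rod-end outflow joins the pump flow into the cap end, so the net volume the pump must supply per unit advance equals the rod cross-section area.
Rod cross-section A_rod = π/4 × (102 mm)² = 8171 mm^2
v = Q_pump / A_rod

v ≈ 0.530 m/s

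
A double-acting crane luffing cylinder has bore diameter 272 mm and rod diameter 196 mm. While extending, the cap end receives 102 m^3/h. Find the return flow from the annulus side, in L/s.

Cap-side area A_cap = π/4 × (272 mm)² = 58110 mm^2
Rod-side annular area A_ann = π/4 × (272² − 196²) = 27940 mm^2
Piston speed v = Q_in/A_cap; rod-end outflow Q_out = v × A_ann = Q_in × A_ann/A_cap.

Q_out ≈ 13.6 L/s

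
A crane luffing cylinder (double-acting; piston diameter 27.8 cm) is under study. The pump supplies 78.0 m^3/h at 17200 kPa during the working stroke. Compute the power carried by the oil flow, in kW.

W ≈ 373 kW

Hydraulic power = P × Q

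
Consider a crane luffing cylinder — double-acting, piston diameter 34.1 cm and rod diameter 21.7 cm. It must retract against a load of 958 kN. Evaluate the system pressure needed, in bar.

Rod-side annular area A_ann = π/4 × (34.1² − 21.7²) = 543.4 cm^2
Retraction: pressure acts on the annular area.
P = F / A = 958 kN / A

P ≈ 176 bar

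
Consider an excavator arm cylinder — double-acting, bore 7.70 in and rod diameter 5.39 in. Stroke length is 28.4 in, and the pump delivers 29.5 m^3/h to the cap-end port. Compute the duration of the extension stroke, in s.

Cap-side area A_cap = π/4 × (7.70 in)² = 46.57 in^2
Swept volume V = A × L; t = V / Q = A·L / Q

t ≈ 2.64 s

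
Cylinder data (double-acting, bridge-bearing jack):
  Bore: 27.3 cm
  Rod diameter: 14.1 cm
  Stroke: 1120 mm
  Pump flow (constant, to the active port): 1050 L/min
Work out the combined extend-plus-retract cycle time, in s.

Cap-side area A_cap = π/4 × (27.3 cm)² = 585.3 cm^2
Rod-side annular area A_ann = π/4 × (27.3² − 14.1²) = 429.2 cm^2
t_ext = A_cap·L/Q = 3.746 s
t_ret = A_ann·L/Q = 2.747 s
t_cycle = t_ext + t_ret

t ≈ 6.49 s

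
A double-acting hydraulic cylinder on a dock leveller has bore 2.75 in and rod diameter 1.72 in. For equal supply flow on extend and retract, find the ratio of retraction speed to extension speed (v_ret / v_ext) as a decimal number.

Cap-side area A_cap = π/4 × (2.75 in)² = 5.940 in^2
Rod-side annular area A_ann = π/4 × (2.75² − 1.72²) = 3.616 in^2
For equal Q, v ∝ 1/A, so v_ret/v_ext = A_cap/A_ann.

v_ret/v_ext ≈ 1.64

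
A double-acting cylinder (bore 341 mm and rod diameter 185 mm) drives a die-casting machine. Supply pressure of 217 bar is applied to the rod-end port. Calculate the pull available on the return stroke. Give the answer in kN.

F ≈ 1400 kN

Rod-side annular area A_ann = π/4 × (341² − 185²) = 64450 mm^2
On retraction the pressure acts on the annular area (bore minus rod).
F = P × A_ann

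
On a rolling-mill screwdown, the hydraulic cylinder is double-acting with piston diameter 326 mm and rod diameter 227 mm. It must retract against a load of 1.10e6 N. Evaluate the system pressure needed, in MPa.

P ≈ 25.6 MPa

Rod-side annular area A_ann = π/4 × (326² − 227²) = 43000 mm^2
Retraction: pressure acts on the annular area.
P = F / A = 1.10e6 N / A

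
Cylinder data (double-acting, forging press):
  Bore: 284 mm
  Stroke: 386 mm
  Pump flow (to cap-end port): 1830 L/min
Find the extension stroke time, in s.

t ≈ 0.802 s

Cap-side area A_cap = π/4 × (284 mm)² = 63350 mm^2
Swept volume V = A × L; t = V / Q = A·L / Q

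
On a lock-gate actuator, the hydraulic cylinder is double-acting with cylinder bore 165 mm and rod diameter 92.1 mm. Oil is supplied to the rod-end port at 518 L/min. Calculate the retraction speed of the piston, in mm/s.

v ≈ 586 mm/s

Rod-side annular area A_ann = π/4 × (165² − 92.1²) = 14720 mm^2
Flow into the rod-end port fills the annular volume.
v = Q / A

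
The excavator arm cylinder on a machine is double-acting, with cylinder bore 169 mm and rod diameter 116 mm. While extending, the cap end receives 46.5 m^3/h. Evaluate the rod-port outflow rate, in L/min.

Q_out ≈ 410 L/min

Cap-side area A_cap = π/4 × (169 mm)² = 22430 mm^2
Rod-side annular area A_ann = π/4 × (169² − 116²) = 11860 mm^2
Piston speed v = Q_in/A_cap; rod-end outflow Q_out = v × A_ann = Q_in × A_ann/A_cap.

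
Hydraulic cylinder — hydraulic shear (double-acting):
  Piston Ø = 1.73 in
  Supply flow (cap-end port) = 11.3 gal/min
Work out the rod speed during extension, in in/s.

Cap-side area A_cap = π/4 × (1.73 in)² = 2.351 in^2
v = Q / A

v ≈ 18.5 in/s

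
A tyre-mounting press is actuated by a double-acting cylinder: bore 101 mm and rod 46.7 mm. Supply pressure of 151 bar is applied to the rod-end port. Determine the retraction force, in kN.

Rod-side annular area A_ann = π/4 × (101² − 46.7²) = 6299 mm^2
On retraction the pressure acts on the annular area (bore minus rod).
F = P × A_ann

F ≈ 95.1 kN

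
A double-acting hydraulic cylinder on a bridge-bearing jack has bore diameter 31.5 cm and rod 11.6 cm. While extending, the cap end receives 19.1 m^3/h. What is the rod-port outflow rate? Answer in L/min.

Q_out ≈ 275 L/min

Cap-side area A_cap = π/4 × (31.5 cm)² = 779.3 cm^2
Rod-side annular area A_ann = π/4 × (31.5² − 11.6²) = 673.6 cm^2
Piston speed v = Q_in/A_cap; rod-end outflow Q_out = v × A_ann = Q_in × A_ann/A_cap.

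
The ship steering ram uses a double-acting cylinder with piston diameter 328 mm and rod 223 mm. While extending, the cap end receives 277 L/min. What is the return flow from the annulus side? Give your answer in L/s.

Cap-side area A_cap = π/4 × (328 mm)² = 84500 mm^2
Rod-side annular area A_ann = π/4 × (328² − 223²) = 45440 mm^2
Piston speed v = Q_in/A_cap; rod-end outflow Q_out = v × A_ann = Q_in × A_ann/A_cap.

Q_out ≈ 2.48 L/s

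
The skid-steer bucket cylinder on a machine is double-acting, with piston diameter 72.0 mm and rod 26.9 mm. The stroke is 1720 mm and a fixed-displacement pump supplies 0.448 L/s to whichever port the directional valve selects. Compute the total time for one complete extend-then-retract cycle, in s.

t ≈ 29.1 s

Cap-side area A_cap = π/4 × (72.0 mm)² = 4072 mm^2
Rod-side annular area A_ann = π/4 × (72.0² − 26.9²) = 3503 mm^2
t_ext = A_cap·L/Q = 15.63 s
t_ret = A_ann·L/Q = 13.45 s
t_cycle = t_ext + t_ret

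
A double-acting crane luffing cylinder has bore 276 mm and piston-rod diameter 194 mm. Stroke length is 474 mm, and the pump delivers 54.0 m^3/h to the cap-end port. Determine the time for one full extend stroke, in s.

t ≈ 1.89 s

Cap-side area A_cap = π/4 × (276 mm)² = 59830 mm^2
Swept volume V = A × L; t = V / Q = A·L / Q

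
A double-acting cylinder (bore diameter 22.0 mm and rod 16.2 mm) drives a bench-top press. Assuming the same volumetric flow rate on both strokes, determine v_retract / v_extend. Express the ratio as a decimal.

v_ret/v_ext ≈ 2.18

Cap-side area A_cap = π/4 × (22.0 mm)² = 380.1 mm^2
Rod-side annular area A_ann = π/4 × (22.0² − 16.2²) = 174.0 mm^2
For equal Q, v ∝ 1/A, so v_ret/v_ext = A_cap/A_ann.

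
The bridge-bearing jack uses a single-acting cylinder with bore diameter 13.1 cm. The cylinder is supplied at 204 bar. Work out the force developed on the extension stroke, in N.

Cap-side area A_cap = π/4 × (13.1 cm)² = 134.8 cm^2
F = P × A_cap = 204 bar × A_cap

F ≈ 2.75e5 N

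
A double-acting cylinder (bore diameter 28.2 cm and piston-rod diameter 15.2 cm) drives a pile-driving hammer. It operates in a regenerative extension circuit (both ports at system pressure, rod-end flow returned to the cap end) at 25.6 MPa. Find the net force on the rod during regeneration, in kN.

F ≈ 465 kN

With equal pressure on both faces, forces on the annular region cancel; the net push is pressure × rod cross-section.
Rod cross-section A_rod = π/4 × (15.2 cm)² = 181.5 cm^2
F = P × A_rod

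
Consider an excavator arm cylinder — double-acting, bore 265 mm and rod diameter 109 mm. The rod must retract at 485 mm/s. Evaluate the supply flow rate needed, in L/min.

Q ≈ 1330 L/min

Rod-side annular area A_ann = π/4 × (265² − 109²) = 45820 mm^2
Q = A × v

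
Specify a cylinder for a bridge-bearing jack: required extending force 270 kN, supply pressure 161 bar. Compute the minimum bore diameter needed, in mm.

D ≈ 146 mm

Extension force acts on the full piston face: F = P × (π/4)D².
D = √(4F / (πP)) = √(4 × 270 kN / (π × 161 bar))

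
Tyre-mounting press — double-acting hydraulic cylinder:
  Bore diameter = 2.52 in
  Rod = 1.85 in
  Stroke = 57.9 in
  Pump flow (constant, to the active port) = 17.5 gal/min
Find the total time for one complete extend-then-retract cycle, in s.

t ≈ 6.26 s

Cap-side area A_cap = π/4 × (2.52 in)² = 4.988 in^2
Rod-side annular area A_ann = π/4 × (2.52² − 1.85²) = 2.300 in^2
t_ext = A_cap·L/Q = 4.286 s
t_ret = A_ann·L/Q = 1.976 s
t_cycle = t_ext + t_ret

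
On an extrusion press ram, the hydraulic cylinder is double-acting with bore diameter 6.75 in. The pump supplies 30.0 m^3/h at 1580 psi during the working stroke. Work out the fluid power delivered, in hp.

W ≈ 122 hp

Hydraulic power = P × Q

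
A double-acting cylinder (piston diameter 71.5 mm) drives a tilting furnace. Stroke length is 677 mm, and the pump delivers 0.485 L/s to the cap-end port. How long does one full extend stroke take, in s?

Cap-side area A_cap = π/4 × (71.5 mm)² = 4015 mm^2
Swept volume V = A × L; t = V / Q = A·L / Q

t ≈ 5.60 s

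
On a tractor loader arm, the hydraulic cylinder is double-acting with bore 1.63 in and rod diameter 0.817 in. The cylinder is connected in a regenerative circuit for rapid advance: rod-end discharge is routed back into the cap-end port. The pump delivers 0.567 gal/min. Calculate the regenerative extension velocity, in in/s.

v ≈ 4.16 in/s

In regeneration the rod-end outflow joins the pump flow into the cap end, so the net volume the pump must supply per unit advance equals the rod cross-section area.
Rod cross-section A_rod = π/4 × (0.817 in)² = 0.5242 in^2
v = Q_pump / A_rod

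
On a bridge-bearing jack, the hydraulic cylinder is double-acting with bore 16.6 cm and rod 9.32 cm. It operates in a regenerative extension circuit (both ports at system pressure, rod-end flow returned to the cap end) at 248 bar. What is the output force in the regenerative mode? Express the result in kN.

With equal pressure on both faces, forces on the annular region cancel; the net push is pressure × rod cross-section.
Rod cross-section A_rod = π/4 × (9.32 cm)² = 68.22 cm^2
F = P × A_rod

F ≈ 169 kN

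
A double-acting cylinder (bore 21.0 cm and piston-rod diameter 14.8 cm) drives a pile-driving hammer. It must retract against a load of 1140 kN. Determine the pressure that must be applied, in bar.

P ≈ 654 bar

Rod-side annular area A_ann = π/4 × (21.0² − 14.8²) = 174.3 cm^2
Retraction: pressure acts on the annular area.
P = F / A = 1140 kN / A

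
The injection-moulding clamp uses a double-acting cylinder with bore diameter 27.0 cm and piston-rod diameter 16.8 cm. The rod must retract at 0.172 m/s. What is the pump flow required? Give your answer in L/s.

Q ≈ 6.04 L/s

Rod-side annular area A_ann = π/4 × (27.0² − 16.8²) = 350.9 cm^2
Q = A × v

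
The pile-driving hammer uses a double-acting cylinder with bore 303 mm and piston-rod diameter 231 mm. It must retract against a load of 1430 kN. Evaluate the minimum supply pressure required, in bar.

P ≈ 474 bar

Rod-side annular area A_ann = π/4 × (303² − 231²) = 30200 mm^2
Retraction: pressure acts on the annular area.
P = F / A = 1430 kN / A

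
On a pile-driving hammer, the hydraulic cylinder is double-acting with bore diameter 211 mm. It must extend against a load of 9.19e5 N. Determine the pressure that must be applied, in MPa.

P ≈ 26.3 MPa

Cap-side area A_cap = π/4 × (211 mm)² = 34970 mm^2
P = F / A = 9.19e5 N / A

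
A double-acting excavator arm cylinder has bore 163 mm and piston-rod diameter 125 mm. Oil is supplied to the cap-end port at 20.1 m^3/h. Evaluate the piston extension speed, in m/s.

Cap-side area A_cap = π/4 × (163 mm)² = 20870 mm^2
v = Q / A

v ≈ 0.268 m/s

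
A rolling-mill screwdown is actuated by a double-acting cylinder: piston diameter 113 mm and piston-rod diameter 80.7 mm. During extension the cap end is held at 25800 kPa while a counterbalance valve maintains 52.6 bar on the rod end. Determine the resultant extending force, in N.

F ≈ 2.33e5 N

Cap-side area A_cap = π/4 × (113 mm)² = 10030 mm^2
Rod-side annular area A_ann = π/4 × (113² − 80.7²) = 4914 mm^2
Net thrust = P_cap·A_cap − P_rod·A_ann = 2.587e5 N − 25850 N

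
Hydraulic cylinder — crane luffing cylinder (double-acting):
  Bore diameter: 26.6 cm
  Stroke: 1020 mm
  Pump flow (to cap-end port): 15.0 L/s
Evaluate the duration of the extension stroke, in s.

Cap-side area A_cap = π/4 × (26.6 cm)² = 555.7 cm^2
Swept volume V = A × L; t = V / Q = A·L / Q

t ≈ 3.78 s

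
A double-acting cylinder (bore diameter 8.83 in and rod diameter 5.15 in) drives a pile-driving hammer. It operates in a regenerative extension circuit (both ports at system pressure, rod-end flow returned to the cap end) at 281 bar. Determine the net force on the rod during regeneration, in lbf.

F ≈ 84900 lbf

With equal pressure on both faces, forces on the annular region cancel; the net push is pressure × rod cross-section.
Rod cross-section A_rod = π/4 × (5.15 in)² = 20.83 in^2
F = P × A_rod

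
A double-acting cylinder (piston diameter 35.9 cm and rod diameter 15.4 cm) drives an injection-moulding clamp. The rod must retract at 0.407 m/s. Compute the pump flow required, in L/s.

Q ≈ 33.6 L/s

Rod-side annular area A_ann = π/4 × (35.9² − 15.4²) = 826.0 cm^2
Q = A × v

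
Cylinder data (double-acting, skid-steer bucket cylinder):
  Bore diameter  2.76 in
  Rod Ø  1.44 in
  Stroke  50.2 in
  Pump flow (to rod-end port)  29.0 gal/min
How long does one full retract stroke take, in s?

t ≈ 1.96 s

Rod-side annular area A_ann = π/4 × (2.76² − 1.44²) = 4.354 in^2
Swept volume V = A × L; t = V / Q = A·L / Q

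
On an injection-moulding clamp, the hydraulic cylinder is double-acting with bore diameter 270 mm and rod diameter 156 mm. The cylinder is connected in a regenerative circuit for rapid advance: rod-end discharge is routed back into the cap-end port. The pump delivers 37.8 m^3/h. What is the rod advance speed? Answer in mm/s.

In regeneration the rod-end outflow joins the pump flow into the cap end, so the net volume the pump must supply per unit advance equals the rod cross-section area.
Rod cross-section A_rod = π/4 × (156 mm)² = 19110 mm^2
v = Q_pump / A_rod

v ≈ 549 mm/s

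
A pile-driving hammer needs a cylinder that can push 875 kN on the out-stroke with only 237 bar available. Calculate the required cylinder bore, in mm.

Extension force acts on the full piston face: F = P × (π/4)D².
D = √(4F / (πP)) = √(4 × 875 kN / (π × 237 bar))

D ≈ 217 mm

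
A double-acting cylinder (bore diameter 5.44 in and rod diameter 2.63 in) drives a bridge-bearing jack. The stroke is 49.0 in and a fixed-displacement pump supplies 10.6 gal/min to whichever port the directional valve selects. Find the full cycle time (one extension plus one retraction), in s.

Cap-side area A_cap = π/4 × (5.44 in)² = 23.24 in^2
Rod-side annular area A_ann = π/4 × (5.44² − 2.63²) = 17.81 in^2
t_ext = A_cap·L/Q = 27.91 s
t_ret = A_ann·L/Q = 21.38 s
t_cycle = t_ext + t_ret

t ≈ 49.3 s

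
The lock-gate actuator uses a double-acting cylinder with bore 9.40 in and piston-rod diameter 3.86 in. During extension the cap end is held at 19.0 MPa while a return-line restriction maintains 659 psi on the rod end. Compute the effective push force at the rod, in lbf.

Cap-side area A_cap = π/4 × (9.40 in)² = 69.40 in^2
Rod-side annular area A_ann = π/4 × (9.40² − 3.86²) = 57.70 in^2
Net thrust = P_cap·A_cap − P_rod·A_ann = 1.912e5 lbf − 38020 lbf

F ≈ 1.53e5 lbf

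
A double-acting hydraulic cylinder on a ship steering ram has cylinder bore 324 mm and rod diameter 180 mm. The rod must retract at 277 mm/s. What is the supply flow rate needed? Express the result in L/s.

Rod-side annular area A_ann = π/4 × (324² − 180²) = 57000 mm^2
Q = A × v

Q ≈ 15.8 L/s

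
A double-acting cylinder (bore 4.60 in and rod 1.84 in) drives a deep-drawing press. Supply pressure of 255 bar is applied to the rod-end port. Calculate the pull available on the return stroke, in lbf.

Rod-side annular area A_ann = π/4 × (4.60² − 1.84²) = 13.96 in^2
On retraction the pressure acts on the annular area (bore minus rod).
F = P × A_ann

F ≈ 51600 lbf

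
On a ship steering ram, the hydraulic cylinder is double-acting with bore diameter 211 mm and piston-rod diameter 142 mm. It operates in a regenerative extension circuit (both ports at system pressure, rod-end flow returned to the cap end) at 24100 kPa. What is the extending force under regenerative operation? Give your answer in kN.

F ≈ 382 kN

With equal pressure on both faces, forces on the annular region cancel; the net push is pressure × rod cross-section.
Rod cross-section A_rod = π/4 × (142 mm)² = 15840 mm^2
F = P × A_rod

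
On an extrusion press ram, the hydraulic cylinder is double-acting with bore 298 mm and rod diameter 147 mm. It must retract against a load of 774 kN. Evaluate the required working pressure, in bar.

P ≈ 147 bar

Rod-side annular area A_ann = π/4 × (298² − 147²) = 52770 mm^2
Retraction: pressure acts on the annular area.
P = F / A = 774 kN / A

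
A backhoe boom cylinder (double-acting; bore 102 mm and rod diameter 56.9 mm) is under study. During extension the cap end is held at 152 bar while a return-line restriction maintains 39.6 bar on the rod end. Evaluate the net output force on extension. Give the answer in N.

F ≈ 1.02e5 N

Cap-side area A_cap = π/4 × (102 mm)² = 8171 mm^2
Rod-side annular area A_ann = π/4 × (102² − 56.9²) = 5628 mm^2
Net thrust = P_cap·A_cap − P_rod·A_ann = 1.242e5 N − 22290 N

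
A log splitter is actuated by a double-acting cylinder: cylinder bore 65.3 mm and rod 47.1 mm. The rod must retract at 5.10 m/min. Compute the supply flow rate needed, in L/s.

Rod-side annular area A_ann = π/4 × (65.3² − 47.1²) = 1607 mm^2
Q = A × v

Q ≈ 0.137 L/s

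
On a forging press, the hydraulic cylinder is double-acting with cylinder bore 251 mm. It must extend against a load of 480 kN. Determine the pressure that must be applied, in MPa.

Cap-side area A_cap = π/4 × (251 mm)² = 49480 mm^2
P = F / A = 480 kN / A

P ≈ 9.70 MPa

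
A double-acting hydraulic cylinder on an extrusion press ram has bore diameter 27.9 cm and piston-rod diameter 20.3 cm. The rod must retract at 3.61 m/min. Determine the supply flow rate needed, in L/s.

Rod-side annular area A_ann = π/4 × (27.9² − 20.3²) = 287.7 cm^2
Q = A × v

Q ≈ 1.73 L/s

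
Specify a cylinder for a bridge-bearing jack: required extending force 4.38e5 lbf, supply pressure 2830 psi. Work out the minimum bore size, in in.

Extension force acts on the full piston face: F = P × (π/4)D².
D = √(4F / (πP)) = √(4 × 4.38e5 lbf / (π × 2830 psi))

D ≈ 14.0 in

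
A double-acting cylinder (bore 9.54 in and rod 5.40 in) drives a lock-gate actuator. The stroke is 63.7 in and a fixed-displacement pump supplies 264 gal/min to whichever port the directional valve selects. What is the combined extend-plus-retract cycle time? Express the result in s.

Cap-side area A_cap = π/4 × (9.54 in)² = 71.48 in^2
Rod-side annular area A_ann = π/4 × (9.54² − 5.40²) = 48.58 in^2
t_ext = A_cap·L/Q = 4.480 s
t_ret = A_ann·L/Q = 3.044 s
t_cycle = t_ext + t_ret

t ≈ 7.52 s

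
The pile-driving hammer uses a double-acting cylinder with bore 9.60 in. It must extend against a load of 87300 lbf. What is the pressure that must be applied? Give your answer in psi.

P ≈ 1210 psi

Cap-side area A_cap = π/4 × (9.60 in)² = 72.38 in^2
P = F / A = 87300 lbf / A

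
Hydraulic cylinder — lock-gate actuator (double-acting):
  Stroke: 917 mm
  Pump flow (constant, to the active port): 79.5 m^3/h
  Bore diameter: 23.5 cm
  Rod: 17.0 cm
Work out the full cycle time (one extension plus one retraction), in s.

t ≈ 2.66 s

Cap-side area A_cap = π/4 × (23.5 cm)² = 433.7 cm^2
Rod-side annular area A_ann = π/4 × (23.5² − 17.0²) = 206.8 cm^2
t_ext = A_cap·L/Q = 1.801 s
t_ret = A_ann·L/Q = 0.8585 s
t_cycle = t_ext + t_ret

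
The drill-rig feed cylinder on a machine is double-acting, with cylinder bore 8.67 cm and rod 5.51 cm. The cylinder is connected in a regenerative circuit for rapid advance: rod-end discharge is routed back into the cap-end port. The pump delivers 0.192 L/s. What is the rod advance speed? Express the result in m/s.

In regeneration the rod-end outflow joins the pump flow into the cap end, so the net volume the pump must supply per unit advance equals the rod cross-section area.
Rod cross-section A_rod = π/4 × (5.51 cm)² = 23.84 cm^2
v = Q_pump / A_rod

v ≈ 0.0805 m/s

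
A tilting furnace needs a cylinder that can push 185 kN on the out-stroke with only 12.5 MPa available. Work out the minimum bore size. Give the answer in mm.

Extension force acts on the full piston face: F = P × (π/4)D².
D = √(4F / (πP)) = √(4 × 185 kN / (π × 12.5 MPa))

D ≈ 137 mm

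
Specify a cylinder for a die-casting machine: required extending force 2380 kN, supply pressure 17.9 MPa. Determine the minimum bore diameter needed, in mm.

Extension force acts on the full piston face: F = P × (π/4)D².
D = √(4F / (πP)) = √(4 × 2380 kN / (π × 17.9 MPa))

D ≈ 411 mm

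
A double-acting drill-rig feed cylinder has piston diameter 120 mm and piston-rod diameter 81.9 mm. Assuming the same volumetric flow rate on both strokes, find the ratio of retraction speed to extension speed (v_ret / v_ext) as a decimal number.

v_ret/v_ext ≈ 1.87

Cap-side area A_cap = π/4 × (120 mm)² = 11310 mm^2
Rod-side annular area A_ann = π/4 × (120² − 81.9²) = 6042 mm^2
For equal Q, v ∝ 1/A, so v_ret/v_ext = A_cap/A_ann.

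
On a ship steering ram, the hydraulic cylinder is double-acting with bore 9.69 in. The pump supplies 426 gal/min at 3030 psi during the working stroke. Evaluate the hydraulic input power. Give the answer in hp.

W ≈ 753 hp

Hydraulic power = P × Q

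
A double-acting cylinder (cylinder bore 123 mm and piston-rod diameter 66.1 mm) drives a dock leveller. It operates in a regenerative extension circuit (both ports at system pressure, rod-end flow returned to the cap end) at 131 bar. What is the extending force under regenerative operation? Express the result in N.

F ≈ 45000 N

With equal pressure on both faces, forces on the annular region cancel; the net push is pressure × rod cross-section.
Rod cross-section A_rod = π/4 × (66.1 mm)² = 3432 mm^2
F = P × A_rod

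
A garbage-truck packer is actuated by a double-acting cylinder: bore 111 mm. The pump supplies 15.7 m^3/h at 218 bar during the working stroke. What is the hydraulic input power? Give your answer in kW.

Hydraulic power = P × Q

W ≈ 95.1 kW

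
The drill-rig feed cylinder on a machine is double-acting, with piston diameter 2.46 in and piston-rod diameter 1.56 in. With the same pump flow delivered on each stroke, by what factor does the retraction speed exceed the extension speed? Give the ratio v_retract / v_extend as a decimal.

v_ret/v_ext ≈ 1.67

Cap-side area A_cap = π/4 × (2.46 in)² = 4.753 in^2
Rod-side annular area A_ann = π/4 × (2.46² − 1.56²) = 2.842 in^2
For equal Q, v ∝ 1/A, so v_ret/v_ext = A_cap/A_ann.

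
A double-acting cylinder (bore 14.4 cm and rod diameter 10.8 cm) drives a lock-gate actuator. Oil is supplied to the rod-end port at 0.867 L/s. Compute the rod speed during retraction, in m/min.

Rod-side annular area A_ann = π/4 × (14.4² − 10.8²) = 71.25 cm^2
Flow into the rod-end port fills the annular volume.
v = Q / A

v ≈ 7.30 m/min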